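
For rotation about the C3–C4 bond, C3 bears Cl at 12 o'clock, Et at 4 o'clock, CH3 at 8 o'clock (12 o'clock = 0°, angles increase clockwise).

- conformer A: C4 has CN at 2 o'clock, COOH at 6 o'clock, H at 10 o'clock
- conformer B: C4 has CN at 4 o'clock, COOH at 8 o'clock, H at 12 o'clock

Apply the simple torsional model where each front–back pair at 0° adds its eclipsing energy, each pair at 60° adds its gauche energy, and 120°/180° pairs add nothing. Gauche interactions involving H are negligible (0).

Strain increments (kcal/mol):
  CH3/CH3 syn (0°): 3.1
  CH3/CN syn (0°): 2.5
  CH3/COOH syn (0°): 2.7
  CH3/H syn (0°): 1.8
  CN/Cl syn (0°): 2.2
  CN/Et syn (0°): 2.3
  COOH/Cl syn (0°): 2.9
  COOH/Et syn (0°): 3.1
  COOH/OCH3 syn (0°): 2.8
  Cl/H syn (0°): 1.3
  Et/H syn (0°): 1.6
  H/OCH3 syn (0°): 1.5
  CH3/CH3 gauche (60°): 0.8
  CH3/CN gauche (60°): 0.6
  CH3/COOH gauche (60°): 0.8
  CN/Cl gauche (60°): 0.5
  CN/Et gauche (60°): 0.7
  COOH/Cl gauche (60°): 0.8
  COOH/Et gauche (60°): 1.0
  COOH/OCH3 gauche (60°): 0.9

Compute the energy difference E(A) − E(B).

A is staggered. Cl at 0° is gauche with CN at 60° (0.5); Et at 120° is gauche with CN at 60° (0.7); Et at 120° is gauche with COOH at 180° (1.0); CH3 at 240° is gauche with COOH at 180° (0.8). Total 3.0 kcal/mol.
B is eclipsed. Cl at 0° is eclipsed with H at 0° (1.3); Et at 120° is eclipsed with CN at 120° (2.3); CH3 at 240° is eclipsed with COOH at 240° (2.7). Total 6.3 kcal/mol.
E(A) − E(B) = 3.0 − 6.3 = -3.3 kcal/mol.

-3.3 kcal/mol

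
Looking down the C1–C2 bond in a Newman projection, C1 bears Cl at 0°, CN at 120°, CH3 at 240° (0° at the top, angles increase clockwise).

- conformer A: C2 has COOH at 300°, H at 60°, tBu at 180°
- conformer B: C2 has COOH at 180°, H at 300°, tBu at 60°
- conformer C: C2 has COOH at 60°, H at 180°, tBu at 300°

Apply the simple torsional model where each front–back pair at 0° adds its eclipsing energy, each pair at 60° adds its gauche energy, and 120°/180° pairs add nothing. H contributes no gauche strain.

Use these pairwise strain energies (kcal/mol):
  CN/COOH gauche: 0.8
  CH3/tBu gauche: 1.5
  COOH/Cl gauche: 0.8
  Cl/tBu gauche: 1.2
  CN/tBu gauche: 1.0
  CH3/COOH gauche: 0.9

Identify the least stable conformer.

A (staggered): Cl(0°)/COOH(300°) gauche 0.8; CN(120°)/tBu(180°) gauche 1.0; CH3(240°)/COOH(300°) gauche 0.9; CH3(240°)/tBu(180°) gauche 1.5 → 4.2 kcal/mol.
B (staggered): Cl(0°)/tBu(60°) gauche 1.2; CN(120°)/COOH(180°) gauche 0.8; CN(120°)/tBu(60°) gauche 1.0; CH3(240°)/COOH(180°) gauche 0.9 → 3.9 kcal/mol.
C (staggered): Cl(0°)/COOH(60°) gauche 0.8; Cl(0°)/tBu(300°) gauche 1.2; CN(120°)/COOH(60°) gauche 0.8; CH3(240°)/tBu(300°) gauche 1.5 → 4.3 kcal/mol.
C has the highest total (4.3 kcal/mol).

C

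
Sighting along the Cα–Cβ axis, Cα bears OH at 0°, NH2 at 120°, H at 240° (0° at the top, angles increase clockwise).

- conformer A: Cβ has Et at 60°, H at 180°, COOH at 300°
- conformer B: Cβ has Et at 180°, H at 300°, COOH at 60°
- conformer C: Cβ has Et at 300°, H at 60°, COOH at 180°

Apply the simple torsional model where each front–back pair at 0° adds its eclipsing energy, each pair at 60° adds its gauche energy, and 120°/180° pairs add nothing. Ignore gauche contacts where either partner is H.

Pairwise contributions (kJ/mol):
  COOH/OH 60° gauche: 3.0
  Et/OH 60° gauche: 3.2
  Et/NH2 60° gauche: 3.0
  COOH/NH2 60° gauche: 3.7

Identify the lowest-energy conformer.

A (staggered): OH–Et gauche, OH–COOH gauche, NH2–Et gauche; 3.2 + 3.0 + 3.0 = 9.2 kJ/mol.
B (staggered): OH–COOH gauche, NH2–Et gauche, NH2–COOH gauche; 3.0 + 3.0 + 3.7 = 9.7 kJ/mol.
C (staggered): OH–Et gauche, NH2–COOH gauche; 3.2 + 3.7 = 6.9 kJ/mol.
C has the lowest total (6.9 kJ/mol).

C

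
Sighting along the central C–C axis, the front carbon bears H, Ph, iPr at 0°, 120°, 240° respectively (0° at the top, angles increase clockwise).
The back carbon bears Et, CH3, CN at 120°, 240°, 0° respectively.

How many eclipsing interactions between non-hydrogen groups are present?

Non-H eclipsing pairs: Ph(120°)/Et(120°); iPr(240°)/CH3(240°) — 2 interactions.

2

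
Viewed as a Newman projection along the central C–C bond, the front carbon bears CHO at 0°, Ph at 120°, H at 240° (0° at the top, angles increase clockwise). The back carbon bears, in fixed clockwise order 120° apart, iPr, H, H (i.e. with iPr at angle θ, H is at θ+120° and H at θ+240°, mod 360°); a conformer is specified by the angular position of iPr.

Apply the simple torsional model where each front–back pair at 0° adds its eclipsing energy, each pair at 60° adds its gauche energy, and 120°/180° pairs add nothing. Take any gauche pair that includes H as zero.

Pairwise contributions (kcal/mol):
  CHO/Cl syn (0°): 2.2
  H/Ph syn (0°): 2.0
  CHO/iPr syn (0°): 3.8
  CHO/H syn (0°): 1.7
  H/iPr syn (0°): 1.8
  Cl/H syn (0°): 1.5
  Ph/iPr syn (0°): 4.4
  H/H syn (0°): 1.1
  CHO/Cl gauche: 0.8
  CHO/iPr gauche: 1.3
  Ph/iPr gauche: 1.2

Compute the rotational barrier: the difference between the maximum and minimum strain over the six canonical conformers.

6.0 kcal/mol

iPr at 0° is eclipsed. CHO at 0° is eclipsed with iPr at 0° (3.8); Ph at 120° is eclipsed with H at 120° (2.0); H at 240° is eclipsed with H at 240° (1.1). Total 6.9 kcal/mol.
iPr at 60° is staggered. CHO at 0° is gauche with iPr at 60° (1.3); Ph at 120° is gauche with iPr at 60° (1.2). Total 2.5 kcal/mol.
iPr at 120° is eclipsed. CHO at 0° is eclipsed with H at 0° (1.7); Ph at 120° is eclipsed with iPr at 120° (4.4); H at 240° is eclipsed with H at 240° (1.1). Total 7.2 kcal/mol.
iPr at 180° is staggered. Ph at 120° is gauche with iPr at 180° (1.2). Total 1.2 kcal/mol.
iPr at 240° is eclipsed. CHO at 0° is eclipsed with H at 0° (1.7); Ph at 120° is eclipsed with H at 120° (2.0); H at 240° is eclipsed with iPr at 240° (1.8). Total 5.5 kcal/mol.
iPr at 300° is staggered. CHO at 0° is gauche with iPr at 300° (1.3). Total 1.3 kcal/mol.
Max at 120° (7.2 kcal/mol), min at 180° (1.2 kcal/mol); barrier = 6.0 kcal/mol.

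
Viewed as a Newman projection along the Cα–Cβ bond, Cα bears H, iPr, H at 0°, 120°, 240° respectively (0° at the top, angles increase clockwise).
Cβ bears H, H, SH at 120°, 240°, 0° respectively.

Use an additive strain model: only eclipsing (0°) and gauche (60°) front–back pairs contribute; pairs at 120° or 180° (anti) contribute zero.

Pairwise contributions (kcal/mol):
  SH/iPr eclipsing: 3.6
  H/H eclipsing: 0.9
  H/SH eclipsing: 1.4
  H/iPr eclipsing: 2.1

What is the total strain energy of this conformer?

This conformer (eclipsed): H(0°)/SH(0°) eclipsed 1.4; iPr(120°)/H(120°) eclipsed 2.1; H(240°)/H(240°) eclipsed 0.9 → 4.4 kcal/mol.

4.4 kcal/mol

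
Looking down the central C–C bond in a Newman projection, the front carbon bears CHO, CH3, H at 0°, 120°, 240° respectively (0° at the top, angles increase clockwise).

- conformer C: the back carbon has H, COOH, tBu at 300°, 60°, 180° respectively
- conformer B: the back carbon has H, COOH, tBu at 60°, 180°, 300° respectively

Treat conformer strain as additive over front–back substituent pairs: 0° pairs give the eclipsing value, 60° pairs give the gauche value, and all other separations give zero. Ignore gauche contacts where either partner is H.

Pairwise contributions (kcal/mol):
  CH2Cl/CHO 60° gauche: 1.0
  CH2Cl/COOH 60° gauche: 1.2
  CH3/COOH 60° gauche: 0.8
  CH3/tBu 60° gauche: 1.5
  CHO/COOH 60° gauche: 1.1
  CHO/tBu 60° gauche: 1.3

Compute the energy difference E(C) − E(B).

+1.3 kcal/mol

C (staggered): CHO(0°)/COOH(60°) gauche 1.1; CH3(120°)/COOH(60°) gauche 0.8; CH3(120°)/tBu(180°) gauche 1.5 → 3.4 kcal/mol.
B (staggered): CHO(0°)/tBu(300°) gauche 1.3; CH3(120°)/COOH(180°) gauche 0.8 → 2.1 kcal/mol.
E(C) − E(B) = 3.4 − 2.1 = +1.3 kcal/mol.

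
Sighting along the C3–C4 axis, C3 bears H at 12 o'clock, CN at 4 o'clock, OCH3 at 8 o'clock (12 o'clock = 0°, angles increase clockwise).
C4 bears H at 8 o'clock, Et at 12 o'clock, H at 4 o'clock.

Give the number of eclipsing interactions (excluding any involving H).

Every eclipsing pair involves H, so the count is 0.

0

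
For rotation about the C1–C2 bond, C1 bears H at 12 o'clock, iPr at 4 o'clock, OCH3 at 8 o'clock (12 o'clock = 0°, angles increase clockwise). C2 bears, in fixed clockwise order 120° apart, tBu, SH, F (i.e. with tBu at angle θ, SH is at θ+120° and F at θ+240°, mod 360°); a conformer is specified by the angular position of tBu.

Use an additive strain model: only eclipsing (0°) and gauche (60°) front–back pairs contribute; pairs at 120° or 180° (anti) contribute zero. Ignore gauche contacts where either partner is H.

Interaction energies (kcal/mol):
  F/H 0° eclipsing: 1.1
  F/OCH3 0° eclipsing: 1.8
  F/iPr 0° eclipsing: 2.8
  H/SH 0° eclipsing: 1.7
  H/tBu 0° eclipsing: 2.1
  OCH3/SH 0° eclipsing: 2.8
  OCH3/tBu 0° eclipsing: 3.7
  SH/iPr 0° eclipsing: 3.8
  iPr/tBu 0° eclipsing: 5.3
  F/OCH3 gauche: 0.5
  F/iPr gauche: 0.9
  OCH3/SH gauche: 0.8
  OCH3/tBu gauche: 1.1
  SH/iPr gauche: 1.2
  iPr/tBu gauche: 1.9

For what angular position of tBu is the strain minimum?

tBu at 0° (eclipsed): H–tBu eclipsed, iPr–SH eclipsed, OCH3–F eclipsed; 2.1 + 3.8 + 1.8 = 7.7 kcal/mol.
tBu at 60° (staggered): iPr–tBu gauche, iPr–SH gauche, OCH3–SH gauche, OCH3–F gauche; 1.9 + 1.2 + 0.8 + 0.5 = 4.4 kcal/mol.
tBu at 120° (eclipsed): H–F eclipsed, iPr–tBu eclipsed, OCH3–SH eclipsed; 1.1 + 5.3 + 2.8 = 9.2 kcal/mol.
tBu at 180° (staggered): iPr–tBu gauche, iPr–F gauche, OCH3–tBu gauche, OCH3–SH gauche; 1.9 + 0.9 + 1.1 + 0.8 = 4.7 kcal/mol.
tBu at 240° (eclipsed): H–SH eclipsed, iPr–F eclipsed, OCH3–tBu eclipsed; 1.7 + 2.8 + 3.7 = 8.2 kcal/mol.
tBu at 300° (staggered): iPr–SH gauche, iPr–F gauche, OCH3–tBu gauche, OCH3–F gauche; 1.2 + 0.9 + 1.1 + 0.5 = 3.7 kcal/mol.
The minimum (3.7 kcal/mol) occurs with tBu at 300°.

300°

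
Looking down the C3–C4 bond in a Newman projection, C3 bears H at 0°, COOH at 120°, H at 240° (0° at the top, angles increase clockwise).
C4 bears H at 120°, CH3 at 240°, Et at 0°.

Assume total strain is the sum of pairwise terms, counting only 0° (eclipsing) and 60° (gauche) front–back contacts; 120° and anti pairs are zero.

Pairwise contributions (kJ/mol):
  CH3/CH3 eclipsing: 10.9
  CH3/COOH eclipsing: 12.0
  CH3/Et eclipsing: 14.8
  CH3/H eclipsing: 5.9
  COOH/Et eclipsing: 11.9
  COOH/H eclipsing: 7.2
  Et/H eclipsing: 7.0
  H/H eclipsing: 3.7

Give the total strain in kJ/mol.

This conformer is eclipsed. H at 0° is eclipsed with Et at 0° (7.0); COOH at 120° is eclipsed with H at 120° (7.2); H at 240° is eclipsed with CH3 at 240° (5.9). Total 20.1 kJ/mol.

20.1 kJ/mol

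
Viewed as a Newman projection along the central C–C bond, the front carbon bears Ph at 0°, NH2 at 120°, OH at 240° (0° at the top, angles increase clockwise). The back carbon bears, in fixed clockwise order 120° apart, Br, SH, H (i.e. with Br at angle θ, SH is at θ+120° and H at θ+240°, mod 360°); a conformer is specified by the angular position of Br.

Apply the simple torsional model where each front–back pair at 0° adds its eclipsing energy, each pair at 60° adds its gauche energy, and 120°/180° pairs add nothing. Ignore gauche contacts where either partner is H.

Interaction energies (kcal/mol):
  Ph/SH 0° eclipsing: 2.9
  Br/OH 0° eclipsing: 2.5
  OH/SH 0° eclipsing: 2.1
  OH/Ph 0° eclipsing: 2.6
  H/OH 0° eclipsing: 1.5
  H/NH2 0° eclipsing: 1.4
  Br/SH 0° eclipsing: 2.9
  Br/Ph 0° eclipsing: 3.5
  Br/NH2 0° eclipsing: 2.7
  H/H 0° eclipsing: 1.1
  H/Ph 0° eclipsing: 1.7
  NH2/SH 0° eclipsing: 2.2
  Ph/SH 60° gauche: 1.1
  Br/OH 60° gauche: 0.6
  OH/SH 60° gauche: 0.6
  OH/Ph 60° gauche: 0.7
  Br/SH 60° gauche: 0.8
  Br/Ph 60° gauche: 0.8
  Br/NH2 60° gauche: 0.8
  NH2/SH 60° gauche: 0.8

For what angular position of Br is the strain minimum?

60°

Br at 0° (eclipsed): Ph(0°)/Br(0°) eclipsed 3.5; NH2(120°)/SH(120°) eclipsed 2.2; OH(240°)/H(240°) eclipsed 1.5 → 7.2 kcal/mol.
Br at 60° (staggered): Ph(0°)/Br(60°) gauche 0.8; NH2(120°)/Br(60°) gauche 0.8; NH2(120°)/SH(180°) gauche 0.8; OH(240°)/SH(180°) gauche 0.6 → 3.0 kcal/mol.
Br at 120° (eclipsed): Ph(0°)/H(0°) eclipsed 1.7; NH2(120°)/Br(120°) eclipsed 2.7; OH(240°)/SH(240°) eclipsed 2.1 → 6.5 kcal/mol.
Br at 180° (staggered): Ph(0°)/SH(300°) gauche 1.1; NH2(120°)/Br(180°) gauche 0.8; OH(240°)/Br(180°) gauche 0.6; OH(240°)/SH(300°) gauche 0.6 → 3.1 kcal/mol.
Br at 240° (eclipsed): Ph(0°)/SH(0°) eclipsed 2.9; NH2(120°)/H(120°) eclipsed 1.4; OH(240°)/Br(240°) eclipsed 2.5 → 6.8 kcal/mol.
Br at 300° (staggered): Ph(0°)/Br(300°) gauche 0.8; Ph(0°)/SH(60°) gauche 1.1; NH2(120°)/SH(60°) gauche 0.8; OH(240°)/Br(300°) gauche 0.6 → 3.3 kcal/mol.
The minimum (3.0 kcal/mol) occurs with Br at 60°.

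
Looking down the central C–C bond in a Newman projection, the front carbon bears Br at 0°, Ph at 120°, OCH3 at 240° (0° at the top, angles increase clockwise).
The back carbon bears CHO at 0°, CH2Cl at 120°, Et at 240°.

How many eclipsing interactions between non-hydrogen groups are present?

3

Non-H eclipsing pairs: Br(0°)/CHO(0°); Ph(120°)/CH2Cl(120°); OCH3(240°)/Et(240°) — 3 interactions.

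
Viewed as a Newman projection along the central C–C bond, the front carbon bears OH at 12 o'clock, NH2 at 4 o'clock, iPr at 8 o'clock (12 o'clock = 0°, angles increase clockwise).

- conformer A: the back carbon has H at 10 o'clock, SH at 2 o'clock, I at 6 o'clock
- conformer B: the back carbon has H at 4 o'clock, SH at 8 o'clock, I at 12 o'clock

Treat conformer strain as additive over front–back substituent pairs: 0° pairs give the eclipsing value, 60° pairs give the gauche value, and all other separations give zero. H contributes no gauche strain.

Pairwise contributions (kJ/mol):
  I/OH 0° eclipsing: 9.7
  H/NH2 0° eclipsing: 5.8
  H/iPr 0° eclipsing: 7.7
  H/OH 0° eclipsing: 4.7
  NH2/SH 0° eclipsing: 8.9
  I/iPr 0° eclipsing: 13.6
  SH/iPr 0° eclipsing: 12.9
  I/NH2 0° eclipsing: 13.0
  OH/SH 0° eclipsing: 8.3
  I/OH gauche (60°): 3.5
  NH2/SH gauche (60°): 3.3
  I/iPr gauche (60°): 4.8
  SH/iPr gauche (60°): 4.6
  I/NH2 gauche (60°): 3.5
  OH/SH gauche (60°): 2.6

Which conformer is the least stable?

A (staggered): OH(0°)/SH(60°) gauche 2.6; NH2(120°)/SH(60°) gauche 3.3; NH2(120°)/I(180°) gauche 3.5; iPr(240°)/I(180°) gauche 4.8 → 14.2 kJ/mol.
B (eclipsed): OH(0°)/I(0°) eclipsed 9.7; NH2(120°)/H(120°) eclipsed 5.8; iPr(240°)/SH(240°) eclipsed 12.9 → 28.4 kJ/mol.
B has the highest total (28.4 kJ/mol).

B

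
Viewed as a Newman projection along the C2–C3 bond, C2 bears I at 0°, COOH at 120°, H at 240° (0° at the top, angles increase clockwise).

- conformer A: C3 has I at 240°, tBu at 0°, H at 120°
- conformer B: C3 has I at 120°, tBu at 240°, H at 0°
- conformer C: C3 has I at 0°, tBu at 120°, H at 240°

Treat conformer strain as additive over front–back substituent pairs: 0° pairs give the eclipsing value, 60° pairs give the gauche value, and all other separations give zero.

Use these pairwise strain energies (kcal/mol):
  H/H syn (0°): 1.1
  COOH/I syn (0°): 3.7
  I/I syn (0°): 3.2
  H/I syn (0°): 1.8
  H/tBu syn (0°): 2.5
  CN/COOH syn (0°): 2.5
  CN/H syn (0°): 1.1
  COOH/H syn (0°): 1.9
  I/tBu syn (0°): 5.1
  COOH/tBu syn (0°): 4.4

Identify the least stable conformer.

A

A (eclipsed): I(0°)/tBu(0°) eclipsed 5.1; COOH(120°)/H(120°) eclipsed 1.9; H(240°)/I(240°) eclipsed 1.8 → 8.8 kcal/mol.
B (eclipsed): I(0°)/H(0°) eclipsed 1.8; COOH(120°)/I(120°) eclipsed 3.7; H(240°)/tBu(240°) eclipsed 2.5 → 8.0 kcal/mol.
C (eclipsed): I(0°)/I(0°) eclipsed 3.2; COOH(120°)/tBu(120°) eclipsed 4.4; H(240°)/H(240°) eclipsed 1.1 → 8.7 kcal/mol.
A has the highest total (8.8 kcal/mol).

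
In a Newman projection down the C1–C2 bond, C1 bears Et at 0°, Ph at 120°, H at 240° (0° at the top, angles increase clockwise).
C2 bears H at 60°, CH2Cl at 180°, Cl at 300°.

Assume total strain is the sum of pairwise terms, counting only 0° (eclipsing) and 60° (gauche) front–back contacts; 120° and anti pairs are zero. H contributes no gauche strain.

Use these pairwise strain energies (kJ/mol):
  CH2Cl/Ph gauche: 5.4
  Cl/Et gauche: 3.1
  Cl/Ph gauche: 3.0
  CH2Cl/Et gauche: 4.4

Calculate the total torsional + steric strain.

8.5 kJ/mol

This conformer (staggered): Et(0°)/Cl(300°) gauche 3.1; Ph(120°)/CH2Cl(180°) gauche 5.4 → 8.5 kJ/mol.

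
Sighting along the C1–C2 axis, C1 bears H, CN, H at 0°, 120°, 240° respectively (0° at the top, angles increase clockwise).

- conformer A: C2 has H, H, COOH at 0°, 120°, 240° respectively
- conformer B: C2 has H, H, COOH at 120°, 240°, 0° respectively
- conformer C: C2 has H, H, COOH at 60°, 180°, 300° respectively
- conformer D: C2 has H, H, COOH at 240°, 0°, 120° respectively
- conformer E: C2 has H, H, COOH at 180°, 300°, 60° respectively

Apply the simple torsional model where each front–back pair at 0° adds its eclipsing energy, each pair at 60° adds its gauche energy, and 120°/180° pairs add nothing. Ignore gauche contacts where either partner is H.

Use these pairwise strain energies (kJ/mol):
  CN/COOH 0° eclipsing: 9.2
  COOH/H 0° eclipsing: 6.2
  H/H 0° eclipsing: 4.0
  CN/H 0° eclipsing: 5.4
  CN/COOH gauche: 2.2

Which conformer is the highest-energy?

A is eclipsed. H at 0° is eclipsed with H at 0° (4.0); CN at 120° is eclipsed with H at 120° (5.4); H at 240° is eclipsed with COOH at 240° (6.2). Total 15.6 kJ/mol.
B is eclipsed. H at 0° is eclipsed with COOH at 0° (6.2); CN at 120° is eclipsed with H at 120° (5.4); H at 240° is eclipsed with H at 240° (4.0). Total 15.6 kJ/mol.
C (staggered): no non-H gauche contacts → 0.0 kJ/mol.
D is eclipsed. H at 0° is eclipsed with H at 0° (4.0); CN at 120° is eclipsed with COOH at 120° (9.2); H at 240° is eclipsed with H at 240° (4.0). Total 17.2 kJ/mol.
E is staggered. CN at 120° is gauche with COOH at 60° (2.2). Total 2.2 kJ/mol.
D has the highest total (17.2 kJ/mol).

D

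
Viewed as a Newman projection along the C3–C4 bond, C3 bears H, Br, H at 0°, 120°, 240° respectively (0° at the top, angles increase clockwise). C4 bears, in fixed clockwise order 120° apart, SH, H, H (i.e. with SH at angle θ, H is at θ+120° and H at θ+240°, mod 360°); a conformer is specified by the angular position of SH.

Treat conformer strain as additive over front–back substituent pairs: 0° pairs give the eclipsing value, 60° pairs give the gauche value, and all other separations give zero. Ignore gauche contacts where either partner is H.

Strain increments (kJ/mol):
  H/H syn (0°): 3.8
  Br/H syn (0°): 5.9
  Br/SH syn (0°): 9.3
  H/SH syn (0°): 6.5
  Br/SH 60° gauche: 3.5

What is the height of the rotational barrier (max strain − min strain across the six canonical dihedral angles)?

16.9 kJ/mol

SH at 0° (eclipsed): H(0°)/SH(0°) eclipsed 6.5; Br(120°)/H(120°) eclipsed 5.9; H(240°)/H(240°) eclipsed 3.8 → 16.2 kJ/mol.
SH at 60° (staggered): Br(120°)/SH(60°) gauche 3.5 → 3.5 kJ/mol.
SH at 120° (eclipsed): H(0°)/H(0°) eclipsed 3.8; Br(120°)/SH(120°) eclipsed 9.3; H(240°)/H(240°) eclipsed 3.8 → 16.9 kJ/mol.
SH at 180° (staggered): Br(120°)/SH(180°) gauche 3.5 → 3.5 kJ/mol.
SH at 240° (eclipsed): H(0°)/H(0°) eclipsed 3.8; Br(120°)/H(120°) eclipsed 5.9; H(240°)/SH(240°) eclipsed 6.5 → 16.2 kJ/mol.
SH at 300° (staggered): no non-H gauche contacts → 0.0 kJ/mol.
Max at 120° (16.9 kJ/mol), min at 300° (0.0 kJ/mol); barrier = 16.9 kJ/mol.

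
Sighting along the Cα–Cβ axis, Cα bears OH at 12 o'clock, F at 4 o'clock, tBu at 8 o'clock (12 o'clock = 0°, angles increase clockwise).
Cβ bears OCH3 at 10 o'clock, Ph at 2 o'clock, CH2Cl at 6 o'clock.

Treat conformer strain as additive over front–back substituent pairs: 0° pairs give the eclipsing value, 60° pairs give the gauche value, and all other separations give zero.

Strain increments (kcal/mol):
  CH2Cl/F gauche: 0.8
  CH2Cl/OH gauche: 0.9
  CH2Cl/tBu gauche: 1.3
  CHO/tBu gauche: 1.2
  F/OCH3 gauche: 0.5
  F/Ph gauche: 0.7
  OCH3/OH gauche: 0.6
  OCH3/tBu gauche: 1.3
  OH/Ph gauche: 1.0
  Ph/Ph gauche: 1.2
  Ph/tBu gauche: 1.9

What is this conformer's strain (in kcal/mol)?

This conformer (staggered): OH–OCH3 gauche, OH–Ph gauche, F–Ph gauche, F–CH2Cl gauche, tBu–OCH3 gauche, tBu–CH2Cl gauche; 0.6 + 1.0 + 0.7 + 0.8 + 1.3 + 1.3 = 5.7 kcal/mol.

5.7 kcal/mol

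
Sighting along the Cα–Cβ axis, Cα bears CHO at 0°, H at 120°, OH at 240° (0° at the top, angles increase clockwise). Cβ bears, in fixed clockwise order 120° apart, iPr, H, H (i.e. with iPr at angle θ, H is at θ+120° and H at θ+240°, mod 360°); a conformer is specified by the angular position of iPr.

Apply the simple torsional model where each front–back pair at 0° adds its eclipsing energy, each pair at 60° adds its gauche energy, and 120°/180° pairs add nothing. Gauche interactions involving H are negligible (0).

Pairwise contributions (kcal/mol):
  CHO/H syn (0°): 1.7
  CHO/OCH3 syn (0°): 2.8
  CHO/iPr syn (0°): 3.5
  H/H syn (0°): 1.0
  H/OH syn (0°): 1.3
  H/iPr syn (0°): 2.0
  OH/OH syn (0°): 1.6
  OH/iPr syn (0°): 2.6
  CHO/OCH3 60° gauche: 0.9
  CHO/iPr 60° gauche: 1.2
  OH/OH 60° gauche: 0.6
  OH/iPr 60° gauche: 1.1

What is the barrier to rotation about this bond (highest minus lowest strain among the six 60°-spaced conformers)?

4.7 kcal/mol

iPr at 0° (eclipsed): CHO(0°)/iPr(0°) eclipsed 3.5; H(120°)/H(120°) eclipsed 1.0; OH(240°)/H(240°) eclipsed 1.3 → 5.8 kcal/mol.
iPr at 60° (staggered): CHO(0°)/iPr(60°) gauche 1.2 → 1.2 kcal/mol.
iPr at 120° (eclipsed): CHO(0°)/H(0°) eclipsed 1.7; H(120°)/iPr(120°) eclipsed 2.0; OH(240°)/H(240°) eclipsed 1.3 → 5.0 kcal/mol.
iPr at 180° (staggered): OH(240°)/iPr(180°) gauche 1.1 → 1.1 kcal/mol.
iPr at 240° (eclipsed): CHO(0°)/H(0°) eclipsed 1.7; H(120°)/H(120°) eclipsed 1.0; OH(240°)/iPr(240°) eclipsed 2.6 → 5.3 kcal/mol.
iPr at 300° (staggered): CHO(0°)/iPr(300°) gauche 1.2; OH(240°)/iPr(300°) gauche 1.1 → 2.3 kcal/mol.
Max at 0° (5.8 kcal/mol), min at 180° (1.1 kcal/mol); barrier = 4.7 kcal/mol.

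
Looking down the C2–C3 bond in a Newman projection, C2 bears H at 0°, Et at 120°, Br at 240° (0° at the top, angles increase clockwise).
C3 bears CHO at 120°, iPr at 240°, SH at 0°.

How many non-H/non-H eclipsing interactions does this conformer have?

Non-H eclipsing pairs: Et(120°)/CHO(120°); Br(240°)/iPr(240°) — 2 interactions.

2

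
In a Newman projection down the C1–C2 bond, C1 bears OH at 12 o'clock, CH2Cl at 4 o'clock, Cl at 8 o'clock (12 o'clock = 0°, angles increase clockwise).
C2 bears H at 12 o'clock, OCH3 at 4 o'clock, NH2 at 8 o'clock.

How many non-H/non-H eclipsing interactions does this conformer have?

Non-H eclipsing pairs: CH2Cl(120°)/OCH3(120°); Cl(240°)/NH2(240°) — 2 interactions.

2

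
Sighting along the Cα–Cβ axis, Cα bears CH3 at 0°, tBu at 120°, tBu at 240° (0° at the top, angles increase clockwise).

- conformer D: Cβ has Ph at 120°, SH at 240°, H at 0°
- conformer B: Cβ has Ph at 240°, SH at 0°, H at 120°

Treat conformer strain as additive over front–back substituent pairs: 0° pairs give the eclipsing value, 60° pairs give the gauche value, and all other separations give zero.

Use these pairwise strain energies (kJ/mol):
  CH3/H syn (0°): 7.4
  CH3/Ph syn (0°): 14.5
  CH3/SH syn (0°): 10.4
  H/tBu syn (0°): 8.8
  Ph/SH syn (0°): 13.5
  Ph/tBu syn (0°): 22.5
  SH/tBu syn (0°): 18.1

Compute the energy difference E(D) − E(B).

+6.3 kJ/mol

D (eclipsed): CH3–H eclipsed, tBu–Ph eclipsed, tBu–SH eclipsed; 7.4 + 22.5 + 18.1 = 48.0 kJ/mol.
B (eclipsed): CH3–SH eclipsed, tBu–H eclipsed, tBu–Ph eclipsed; 10.4 + 8.8 + 22.5 = 41.7 kJ/mol.
E(D) − E(B) = 48.0 − 41.7 = +6.3 kJ/mol.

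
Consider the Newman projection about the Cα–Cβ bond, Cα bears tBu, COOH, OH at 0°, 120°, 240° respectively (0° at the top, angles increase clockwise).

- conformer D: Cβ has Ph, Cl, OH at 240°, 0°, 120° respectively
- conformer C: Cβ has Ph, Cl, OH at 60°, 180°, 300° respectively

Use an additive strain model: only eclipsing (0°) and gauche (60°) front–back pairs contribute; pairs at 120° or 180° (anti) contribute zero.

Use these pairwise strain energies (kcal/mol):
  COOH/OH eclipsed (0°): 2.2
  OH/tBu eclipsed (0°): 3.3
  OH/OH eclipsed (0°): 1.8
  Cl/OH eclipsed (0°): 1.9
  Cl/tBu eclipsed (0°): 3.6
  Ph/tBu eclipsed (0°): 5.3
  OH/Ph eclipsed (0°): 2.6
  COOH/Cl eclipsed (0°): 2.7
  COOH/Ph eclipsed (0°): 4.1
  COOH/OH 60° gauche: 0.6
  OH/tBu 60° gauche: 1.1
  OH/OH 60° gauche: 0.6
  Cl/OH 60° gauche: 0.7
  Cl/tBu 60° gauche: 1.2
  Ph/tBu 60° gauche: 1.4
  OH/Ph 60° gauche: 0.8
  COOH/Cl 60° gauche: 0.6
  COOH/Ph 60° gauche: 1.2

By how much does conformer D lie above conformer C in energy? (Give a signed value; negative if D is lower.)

+2.8 kcal/mol

D (eclipsed): tBu(0°)/Cl(0°) eclipsed 3.6; COOH(120°)/OH(120°) eclipsed 2.2; OH(240°)/Ph(240°) eclipsed 2.6 → 8.4 kcal/mol.
C (staggered): tBu(0°)/Ph(60°) gauche 1.4; tBu(0°)/OH(300°) gauche 1.1; COOH(120°)/Ph(60°) gauche 1.2; COOH(120°)/Cl(180°) gauche 0.6; OH(240°)/Cl(180°) gauche 0.7; OH(240°)/OH(300°) gauche 0.6 → 5.6 kcal/mol.
E(D) − E(C) = 8.4 − 5.6 = +2.8 kcal/mol.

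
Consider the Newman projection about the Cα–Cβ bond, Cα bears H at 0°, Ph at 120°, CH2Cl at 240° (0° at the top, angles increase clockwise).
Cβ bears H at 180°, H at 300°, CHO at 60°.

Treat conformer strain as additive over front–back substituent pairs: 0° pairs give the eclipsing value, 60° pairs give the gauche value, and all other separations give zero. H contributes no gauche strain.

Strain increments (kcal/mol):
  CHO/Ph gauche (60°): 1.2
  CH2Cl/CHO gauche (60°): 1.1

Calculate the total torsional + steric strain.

1.2 kcal/mol

This conformer (staggered): Ph(120°)/CHO(60°) gauche 1.2 → 1.2 kcal/mol.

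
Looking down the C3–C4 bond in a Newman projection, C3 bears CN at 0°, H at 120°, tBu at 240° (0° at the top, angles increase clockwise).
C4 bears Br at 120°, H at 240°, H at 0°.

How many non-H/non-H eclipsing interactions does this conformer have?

0

Every eclipsing pair involves H, so the count is 0.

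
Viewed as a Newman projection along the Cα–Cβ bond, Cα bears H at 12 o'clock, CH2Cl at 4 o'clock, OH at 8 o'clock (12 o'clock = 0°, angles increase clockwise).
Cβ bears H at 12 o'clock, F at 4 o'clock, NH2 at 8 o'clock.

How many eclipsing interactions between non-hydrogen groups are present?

2

Non-H eclipsing pairs: CH2Cl(120°)/F(120°); OH(240°)/NH2(240°) — 2 interactions.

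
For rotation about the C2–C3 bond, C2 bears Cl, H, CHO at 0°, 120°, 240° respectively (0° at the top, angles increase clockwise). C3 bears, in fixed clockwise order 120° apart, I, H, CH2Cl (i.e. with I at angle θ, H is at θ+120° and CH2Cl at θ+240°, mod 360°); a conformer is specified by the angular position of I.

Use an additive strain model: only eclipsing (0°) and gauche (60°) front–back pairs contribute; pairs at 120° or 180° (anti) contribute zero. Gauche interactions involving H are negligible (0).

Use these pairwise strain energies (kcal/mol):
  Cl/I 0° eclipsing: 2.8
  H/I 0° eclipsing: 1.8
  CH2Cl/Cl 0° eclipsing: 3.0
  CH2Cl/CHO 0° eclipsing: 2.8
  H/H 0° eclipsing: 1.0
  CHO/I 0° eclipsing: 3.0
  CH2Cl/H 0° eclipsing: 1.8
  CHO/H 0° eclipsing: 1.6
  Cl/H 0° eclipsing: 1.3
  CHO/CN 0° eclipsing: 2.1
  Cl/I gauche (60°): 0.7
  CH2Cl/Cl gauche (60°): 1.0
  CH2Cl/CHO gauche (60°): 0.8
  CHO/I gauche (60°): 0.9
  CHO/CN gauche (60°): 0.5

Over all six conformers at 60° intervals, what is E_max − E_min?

I at 0° (eclipsed): Cl–I eclipsed, H–H eclipsed, CHO–CH2Cl eclipsed; 2.8 + 1.0 + 2.8 = 6.6 kcal/mol.
I at 60° (staggered): Cl–I gauche, Cl–CH2Cl gauche, CHO–CH2Cl gauche; 0.7 + 1.0 + 0.8 = 2.5 kcal/mol.
I at 120° (eclipsed): Cl–CH2Cl eclipsed, H–I eclipsed, CHO–H eclipsed; 3.0 + 1.8 + 1.6 = 6.4 kcal/mol.
I at 180° (staggered): Cl–CH2Cl gauche, CHO–I gauche; 1.0 + 0.9 = 1.9 kcal/mol.
I at 240° (eclipsed): Cl–H eclipsed, H–CH2Cl eclipsed, CHO–I eclipsed; 1.3 + 1.8 + 3.0 = 6.1 kcal/mol.
I at 300° (staggered): Cl–I gauche, CHO–I gauche, CHO–CH2Cl gauche; 0.7 + 0.9 + 0.8 = 2.4 kcal/mol.
Max at 0° (6.6 kcal/mol), min at 180° (1.9 kcal/mol); barrier = 4.7 kcal/mol.

4.7 kcal/mol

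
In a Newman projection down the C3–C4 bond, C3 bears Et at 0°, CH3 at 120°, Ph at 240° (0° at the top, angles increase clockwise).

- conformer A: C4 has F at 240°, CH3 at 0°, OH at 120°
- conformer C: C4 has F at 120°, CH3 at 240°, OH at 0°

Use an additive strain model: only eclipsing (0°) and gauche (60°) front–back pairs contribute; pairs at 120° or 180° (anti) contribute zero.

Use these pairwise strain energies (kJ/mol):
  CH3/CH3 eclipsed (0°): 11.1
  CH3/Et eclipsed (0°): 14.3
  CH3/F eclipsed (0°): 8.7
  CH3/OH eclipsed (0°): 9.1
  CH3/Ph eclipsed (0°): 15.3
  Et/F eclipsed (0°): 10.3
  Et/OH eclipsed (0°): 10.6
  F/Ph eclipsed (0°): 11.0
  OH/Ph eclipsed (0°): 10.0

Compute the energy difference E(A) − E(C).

A (eclipsed): Et(0°)/CH3(0°) eclipsed 14.3; CH3(120°)/OH(120°) eclipsed 9.1; Ph(240°)/F(240°) eclipsed 11.0 → 34.4 kJ/mol.
C (eclipsed): Et(0°)/OH(0°) eclipsed 10.6; CH3(120°)/F(120°) eclipsed 8.7; Ph(240°)/CH3(240°) eclipsed 15.3 → 34.6 kJ/mol.
E(A) − E(C) = 34.4 − 34.6 = -0.2 kJ/mol.

-0.2 kJ/mol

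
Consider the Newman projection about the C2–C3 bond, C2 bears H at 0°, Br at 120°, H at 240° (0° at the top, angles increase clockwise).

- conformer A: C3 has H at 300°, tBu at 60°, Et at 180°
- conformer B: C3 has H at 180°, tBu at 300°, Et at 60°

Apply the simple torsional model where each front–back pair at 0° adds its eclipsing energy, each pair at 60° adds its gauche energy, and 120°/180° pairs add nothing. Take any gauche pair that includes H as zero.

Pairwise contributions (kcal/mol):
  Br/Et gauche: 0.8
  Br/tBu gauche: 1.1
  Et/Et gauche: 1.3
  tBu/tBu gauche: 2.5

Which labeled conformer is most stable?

B

A is staggered. Br at 120° is gauche with tBu at 60° (1.1); Br at 120° is gauche with Et at 180° (0.8). Total 1.9 kcal/mol.
B is staggered. Br at 120° is gauche with Et at 60° (0.8). Total 0.8 kcal/mol.
B has the lowest total (0.8 kcal/mol).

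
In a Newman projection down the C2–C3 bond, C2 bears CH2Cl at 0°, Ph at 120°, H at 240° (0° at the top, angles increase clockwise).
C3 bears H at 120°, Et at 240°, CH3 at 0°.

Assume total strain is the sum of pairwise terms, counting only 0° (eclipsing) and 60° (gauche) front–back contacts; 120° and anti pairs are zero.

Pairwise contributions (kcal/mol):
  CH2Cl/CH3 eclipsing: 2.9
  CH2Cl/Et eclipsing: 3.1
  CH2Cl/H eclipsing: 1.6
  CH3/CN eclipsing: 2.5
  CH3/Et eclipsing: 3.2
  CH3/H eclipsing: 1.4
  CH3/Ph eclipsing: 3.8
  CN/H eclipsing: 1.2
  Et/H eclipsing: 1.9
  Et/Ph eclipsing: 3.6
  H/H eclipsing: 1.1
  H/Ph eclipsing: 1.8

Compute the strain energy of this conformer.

6.6 kcal/mol

This conformer (eclipsed): CH2Cl–CH3 eclipsed, Ph–H eclipsed, H–Et eclipsed; 2.9 + 1.8 + 1.9 = 6.6 kcal/mol.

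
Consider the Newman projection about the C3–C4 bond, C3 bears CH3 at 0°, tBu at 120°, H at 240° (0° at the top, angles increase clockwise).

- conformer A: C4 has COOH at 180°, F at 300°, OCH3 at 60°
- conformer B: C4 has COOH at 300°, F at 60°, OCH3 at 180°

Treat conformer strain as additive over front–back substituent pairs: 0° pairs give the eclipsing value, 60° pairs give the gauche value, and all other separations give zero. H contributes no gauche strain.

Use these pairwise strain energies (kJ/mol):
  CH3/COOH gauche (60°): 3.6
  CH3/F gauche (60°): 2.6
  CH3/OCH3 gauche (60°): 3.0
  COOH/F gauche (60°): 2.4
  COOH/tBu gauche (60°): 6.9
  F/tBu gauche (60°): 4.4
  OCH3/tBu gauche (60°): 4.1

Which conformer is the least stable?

A

A (staggered): CH3(0°)/F(300°) gauche 2.6; CH3(0°)/OCH3(60°) gauche 3.0; tBu(120°)/COOH(180°) gauche 6.9; tBu(120°)/OCH3(60°) gauche 4.1 → 16.6 kJ/mol.
B (staggered): CH3(0°)/COOH(300°) gauche 3.6; CH3(0°)/F(60°) gauche 2.6; tBu(120°)/F(60°) gauche 4.4; tBu(120°)/OCH3(180°) gauche 4.1 → 14.7 kJ/mol.
A has the highest total (16.6 kJ/mol).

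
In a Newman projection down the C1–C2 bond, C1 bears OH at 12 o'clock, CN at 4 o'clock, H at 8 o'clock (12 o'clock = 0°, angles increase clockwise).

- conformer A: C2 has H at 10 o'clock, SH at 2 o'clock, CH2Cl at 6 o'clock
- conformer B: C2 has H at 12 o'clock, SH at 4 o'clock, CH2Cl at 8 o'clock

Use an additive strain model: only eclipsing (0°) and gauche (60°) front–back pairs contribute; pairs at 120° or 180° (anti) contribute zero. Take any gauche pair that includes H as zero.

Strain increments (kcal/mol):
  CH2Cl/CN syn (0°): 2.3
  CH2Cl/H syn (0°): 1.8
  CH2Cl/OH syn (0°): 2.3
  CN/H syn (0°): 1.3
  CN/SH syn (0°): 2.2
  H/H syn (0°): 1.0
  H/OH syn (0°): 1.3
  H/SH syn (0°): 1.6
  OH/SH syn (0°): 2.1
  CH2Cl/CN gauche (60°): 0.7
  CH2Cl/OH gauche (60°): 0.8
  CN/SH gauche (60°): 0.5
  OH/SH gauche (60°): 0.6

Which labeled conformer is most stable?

A

A (staggered): OH(0°)/SH(60°) gauche 0.6; CN(120°)/SH(60°) gauche 0.5; CN(120°)/CH2Cl(180°) gauche 0.7 → 1.8 kcal/mol.
B (eclipsed): OH(0°)/H(0°) eclipsed 1.3; CN(120°)/SH(120°) eclipsed 2.2; H(240°)/CH2Cl(240°) eclipsed 1.8 → 5.3 kcal/mol.
A has the lowest total (1.8 kcal/mol).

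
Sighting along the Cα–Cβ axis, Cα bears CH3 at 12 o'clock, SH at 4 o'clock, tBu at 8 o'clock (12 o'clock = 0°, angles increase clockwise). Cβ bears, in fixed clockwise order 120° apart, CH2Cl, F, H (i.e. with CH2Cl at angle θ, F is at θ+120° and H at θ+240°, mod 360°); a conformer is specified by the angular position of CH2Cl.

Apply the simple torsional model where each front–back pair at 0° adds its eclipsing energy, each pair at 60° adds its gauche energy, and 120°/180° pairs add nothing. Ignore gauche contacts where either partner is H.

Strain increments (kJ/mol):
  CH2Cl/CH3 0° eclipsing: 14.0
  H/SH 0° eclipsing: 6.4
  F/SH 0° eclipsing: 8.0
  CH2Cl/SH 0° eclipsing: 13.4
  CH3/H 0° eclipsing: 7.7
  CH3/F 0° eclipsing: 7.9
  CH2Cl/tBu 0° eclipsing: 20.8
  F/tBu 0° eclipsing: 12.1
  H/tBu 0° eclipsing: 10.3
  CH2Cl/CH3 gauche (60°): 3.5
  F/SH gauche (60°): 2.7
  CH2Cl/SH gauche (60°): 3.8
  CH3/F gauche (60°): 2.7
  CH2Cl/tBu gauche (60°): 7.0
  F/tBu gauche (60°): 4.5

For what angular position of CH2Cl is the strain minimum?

CH2Cl at 0° (eclipsed): CH3–CH2Cl eclipsed, SH–F eclipsed, tBu–H eclipsed; 14.0 + 8.0 + 10.3 = 32.3 kJ/mol.
CH2Cl at 60° (staggered): CH3–CH2Cl gauche, SH–CH2Cl gauche, SH–F gauche, tBu–F gauche; 3.5 + 3.8 + 2.7 + 4.5 = 14.5 kJ/mol.
CH2Cl at 120° (eclipsed): CH3–H eclipsed, SH–CH2Cl eclipsed, tBu–F eclipsed; 7.7 + 13.4 + 12.1 = 33.2 kJ/mol.
CH2Cl at 180° (staggered): CH3–F gauche, SH–CH2Cl gauche, tBu–CH2Cl gauche, tBu–F gauche; 2.7 + 3.8 + 7.0 + 4.5 = 18.0 kJ/mol.
CH2Cl at 240° (eclipsed): CH3–F eclipsed, SH–H eclipsed, tBu–CH2Cl eclipsed; 7.9 + 6.4 + 20.8 = 35.1 kJ/mol.
CH2Cl at 300° (staggered): CH3–CH2Cl gauche, CH3–F gauche, SH–F gauche, tBu–CH2Cl gauche; 3.5 + 2.7 + 2.7 + 7.0 = 15.9 kJ/mol.
The minimum (14.5 kJ/mol) occurs with CH2Cl at 60°.

60°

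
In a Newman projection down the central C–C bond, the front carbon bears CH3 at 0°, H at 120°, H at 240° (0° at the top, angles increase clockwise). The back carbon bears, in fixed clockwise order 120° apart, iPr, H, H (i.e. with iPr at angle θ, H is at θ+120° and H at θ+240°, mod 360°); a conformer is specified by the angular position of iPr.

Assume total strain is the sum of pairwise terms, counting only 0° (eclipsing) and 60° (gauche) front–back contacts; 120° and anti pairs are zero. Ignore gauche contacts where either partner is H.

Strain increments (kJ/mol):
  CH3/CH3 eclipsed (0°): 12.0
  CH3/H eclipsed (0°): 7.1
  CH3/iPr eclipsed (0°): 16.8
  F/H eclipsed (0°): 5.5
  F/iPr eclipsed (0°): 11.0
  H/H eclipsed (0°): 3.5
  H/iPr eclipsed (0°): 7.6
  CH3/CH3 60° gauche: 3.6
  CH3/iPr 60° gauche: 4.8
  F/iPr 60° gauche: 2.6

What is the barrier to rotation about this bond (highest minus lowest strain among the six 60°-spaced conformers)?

iPr at 0° (eclipsed): CH3(0°)/iPr(0°) eclipsed 16.8; H(120°)/H(120°) eclipsed 3.5; H(240°)/H(240°) eclipsed 3.5 → 23.8 kJ/mol.
iPr at 60° (staggered): CH3(0°)/iPr(60°) gauche 4.8 → 4.8 kJ/mol.
iPr at 120° (eclipsed): CH3(0°)/H(0°) eclipsed 7.1; H(120°)/iPr(120°) eclipsed 7.6; H(240°)/H(240°) eclipsed 3.5 → 18.2 kJ/mol.
iPr at 180° (staggered): no non-H gauche contacts → 0.0 kJ/mol.
iPr at 240° (eclipsed): CH3(0°)/H(0°) eclipsed 7.1; H(120°)/H(120°) eclipsed 3.5; H(240°)/iPr(240°) eclipsed 7.6 → 18.2 kJ/mol.
iPr at 300° (staggered): CH3(0°)/iPr(300°) gauche 4.8 → 4.8 kJ/mol.
Max at 0° (23.8 kJ/mol), min at 180° (0.0 kJ/mol); barrier = 23.8 kJ/mol.

23.8 kJ/mol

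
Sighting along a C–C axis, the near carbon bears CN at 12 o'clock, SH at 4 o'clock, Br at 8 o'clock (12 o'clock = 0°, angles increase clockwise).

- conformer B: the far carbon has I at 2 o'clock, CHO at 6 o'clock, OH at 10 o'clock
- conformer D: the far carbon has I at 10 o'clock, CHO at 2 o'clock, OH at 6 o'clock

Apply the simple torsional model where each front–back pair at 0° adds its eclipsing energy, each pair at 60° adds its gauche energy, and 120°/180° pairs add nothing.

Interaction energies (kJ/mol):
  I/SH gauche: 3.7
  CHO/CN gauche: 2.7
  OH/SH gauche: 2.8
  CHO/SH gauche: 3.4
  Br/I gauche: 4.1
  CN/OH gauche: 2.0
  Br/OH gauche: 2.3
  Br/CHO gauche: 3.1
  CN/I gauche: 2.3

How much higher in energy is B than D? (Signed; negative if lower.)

-0.8 kJ/mol

B is staggered. CN at 0° is gauche with I at 60° (2.3); CN at 0° is gauche with OH at 300° (2.0); SH at 120° is gauche with I at 60° (3.7); SH at 120° is gauche with CHO at 180° (3.4); Br at 240° is gauche with CHO at 180° (3.1); Br at 240° is gauche with OH at 300° (2.3). Total 16.8 kJ/mol.
D is staggered. CN at 0° is gauche with I at 300° (2.3); CN at 0° is gauche with CHO at 60° (2.7); SH at 120° is gauche with CHO at 60° (3.4); SH at 120° is gauche with OH at 180° (2.8); Br at 240° is gauche with I at 300° (4.1); Br at 240° is gauche with OH at 180° (2.3). Total 17.6 kJ/mol.
E(B) − E(D) = 16.8 − 17.6 = -0.8 kJ/mol.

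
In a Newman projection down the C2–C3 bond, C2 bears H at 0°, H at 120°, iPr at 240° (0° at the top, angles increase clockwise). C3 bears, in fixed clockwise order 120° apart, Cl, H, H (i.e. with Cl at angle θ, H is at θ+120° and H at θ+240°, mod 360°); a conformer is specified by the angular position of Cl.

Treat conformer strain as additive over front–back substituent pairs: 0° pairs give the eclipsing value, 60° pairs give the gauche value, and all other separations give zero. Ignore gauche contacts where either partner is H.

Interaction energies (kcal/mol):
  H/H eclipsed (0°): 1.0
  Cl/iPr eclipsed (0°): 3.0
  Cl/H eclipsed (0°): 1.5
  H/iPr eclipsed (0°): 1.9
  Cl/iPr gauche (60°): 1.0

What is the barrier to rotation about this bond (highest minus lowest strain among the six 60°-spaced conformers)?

5.0 kcal/mol

Cl at 0° (eclipsed): H–Cl eclipsed, H–H eclipsed, iPr–H eclipsed; 1.5 + 1.0 + 1.9 = 4.4 kcal/mol.
Cl at 60° (staggered): no non-H gauche contacts → 0.0 kcal/mol.
Cl at 120° (eclipsed): H–H eclipsed, H–Cl eclipsed, iPr–H eclipsed; 1.0 + 1.5 + 1.9 = 4.4 kcal/mol.
Cl at 180° (staggered): iPr–Cl gauche; 1.0 = 1.0 kcal/mol.
Cl at 240° (eclipsed): H–H eclipsed, H–H eclipsed, iPr–Cl eclipsed; 1.0 + 1.0 + 3.0 = 5.0 kcal/mol.
Cl at 300° (staggered): iPr–Cl gauche; 1.0 = 1.0 kcal/mol.
Max at 240° (5.0 kcal/mol), min at 60° (0.0 kcal/mol); barrier = 5.0 kcal/mol.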